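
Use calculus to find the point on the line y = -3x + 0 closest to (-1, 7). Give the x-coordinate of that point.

-11/5

Minimize D(x)^2 = (x + 1)^2 + (-3x - 7)^2.
d/dx[D^2] = 2(x + 1) + 2·(-3)·(-3x - 7) = 0 ⇒ x = -11/5.
Then y = 33/5 and the distance is √(8/5) ≈ 1.2649.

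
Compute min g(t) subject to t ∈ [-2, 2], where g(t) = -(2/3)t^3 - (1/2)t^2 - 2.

The derivative is -2t^2 - t, which vanishes at t = -1/2 and t = 0.
Candidates: g(-2) = 4/3,  g(-1/2) = -49/24,  g(0) = -2,  g(2) = -28/3.
Hence the absolute minimum is -28/3 at t = 2.

-28/3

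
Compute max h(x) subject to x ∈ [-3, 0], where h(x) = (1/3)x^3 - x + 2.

8/3

Differentiating, h'(x) = x^2 - 1; whose only zero in [-3, 0] is x = -1.
Compare values at every candidate in [-3, 0]: h(-3) = -4; h(-1) = 8/3; h(0) = 2.
Hence the absolute maximum is 8/3 at x = -1.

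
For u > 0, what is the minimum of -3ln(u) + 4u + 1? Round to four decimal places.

P'(u) = -3/u + 4 = 0 gives u = 3/4.
P''(u) = 3/u², which is positive for u > 0, so this is a local minimum.
P(3/4) = -3·ln(3/4) + 3 + 1 ≈ 4.8630.

4.8630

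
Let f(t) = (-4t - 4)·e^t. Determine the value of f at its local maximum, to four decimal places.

0.5413

By the product rule, f'(t) = (-4t - 8)·e^t. Since e^t > 0, the only critical point is t = -2.
f''(-2) has the same sign as -4 < 0, so this is a local maximum.
f(-2) = (4)·e^(-2) ≈ 0.5413.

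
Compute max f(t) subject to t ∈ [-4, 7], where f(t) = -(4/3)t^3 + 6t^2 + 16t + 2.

358/3

The derivative is -4t^2 + 12t + 16, which vanishes at t = -1 and t = 4.
Evaluating at the critical points and endpoints: f(-4) = 358/3, f(-1) = -20/3, f(4) = 230/3, f(7) = -148/3.
So the maximum is f(-4) = 358/3.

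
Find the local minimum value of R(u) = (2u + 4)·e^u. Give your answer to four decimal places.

By the product rule, R'(u) = (2u + 6)·e^u. Since e^u > 0, the only critical point is u = -3.
R''(-3) has the same sign as 2 > 0, so this is a local minimum.
R(-3) = (-2)·e^(-3) ≈ -0.0996.

-0.0996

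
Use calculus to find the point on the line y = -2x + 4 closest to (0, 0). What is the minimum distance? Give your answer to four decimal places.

Minimize D(x)^2 = (x + 0)^2 + (-2x + 4)^2.
d/dx[D^2] = 2(x + 0) + 2·(-2)·(-2x + 4) = 0 ⇒ x = 8/5.
Then y = 4/5 and the distance is √(16/5) ≈ 1.7889.

1.7889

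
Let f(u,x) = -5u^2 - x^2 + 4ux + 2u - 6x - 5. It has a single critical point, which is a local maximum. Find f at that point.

∂f/∂u = -10u + 4x + 2 = 0 and ∂f/∂x = 4u - 2x - 6 = 0, so (u, x) = (-5, -13).
The Hessian has f_{uu} = -10, f_{xx} = -2, f_{ux} = 4, giving D = 4 > 0 with f_{uu} < 0, so the point is a local maximum.
f(-5, -13) = 29.

29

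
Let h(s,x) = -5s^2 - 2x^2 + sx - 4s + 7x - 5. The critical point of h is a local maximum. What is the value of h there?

∂h/∂s = -10s + x - 4 = 0 and ∂h/∂x = s - 4x + 7 = 0, so (s, x) = (-3/13, 22/13).
The Hessian has h_{ss} = -10, h_{xx} = -4, h_{sx} = 1, giving D = 39 > 0 with h_{ss} < 0, so the point is a local maximum.
h(-3/13, 22/13) = 18/13.

18/13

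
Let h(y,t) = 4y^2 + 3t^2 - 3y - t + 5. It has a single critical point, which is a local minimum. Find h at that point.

∂h/∂y = 8y - 3 = 0 and ∂h/∂t = 6t - 1 = 0, so (y, t) = (3/8, 1/6).
The Hessian has h_{yy} = 8, h_{tt} = 6, h_{yt} = 0, giving D = 48 > 0 with h_{yy} > 0, so the point is a local minimum.
h(3/8, 1/6) = 209/48.

209/48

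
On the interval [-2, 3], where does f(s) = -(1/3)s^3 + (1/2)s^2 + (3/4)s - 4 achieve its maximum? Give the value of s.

-2

The derivative is -s^2 + s + 3/4, which vanishes at s = -1/2 and s = 3/2.
Candidates: f(-2) = -5/6; f(-1/2) = -101/24; f(3/2) = -23/8; f(3) = -25/4.
Hence the absolute maximum is -5/6 at s = -2.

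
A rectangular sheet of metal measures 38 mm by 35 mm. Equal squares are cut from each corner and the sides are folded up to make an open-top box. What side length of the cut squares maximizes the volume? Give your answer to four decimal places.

With cut size x, the volume is V(x) = x(38 − 2x)(35 − 2x) for 0 < x < 17.5.
V'(x) = 12x^2 − 292x + 1330. Setting V'(x) = 0 gives x ≈ 6.0679 (the root in (0, 17.5)).
V''(x) = 24x − 292 is negative there, so this is the maximum; V ≈ 3588.3391.

6.0679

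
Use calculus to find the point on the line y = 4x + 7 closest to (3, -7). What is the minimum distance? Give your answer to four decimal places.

6.3059

Minimize D(x)^2 = (x - 3)^2 + (4x + 14)^2.
d/dx[D^2] = 2(x - 3) + 2·4·(4x + 14) = 0 ⇒ x = -53/17.
Then y = -93/17 and the distance is √(676/17) ≈ 6.3059.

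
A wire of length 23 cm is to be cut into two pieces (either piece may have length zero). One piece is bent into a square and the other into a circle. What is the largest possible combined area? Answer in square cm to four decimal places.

Let x be the length used for the square. Square side x/4; circle radius (23−x)/(2π).
A(x) = (x/4)² + π·((23−x)/(2π))² = x²/16 + (23−x)²/(4π) for 0 ≤ x ≤ 23. A'(x) = x/8 − (23−x)/(2π) = 0 gives x = 4·23/(π+4) ≈ 12.8823.
A'' > 0, so the interior critical point is a minimum; the maximum is at an endpoint. A(0) = 42.0965 and A(23) = 33.0625, so the largest area is 42.0965.

42.0965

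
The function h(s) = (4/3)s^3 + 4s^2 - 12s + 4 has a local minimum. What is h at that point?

h'(s) = 4s^2 + 8s - 12. Setting h'(s) = 0 gives s ∈ {-3, 1}.
Second-derivative test with h''(s) = 8s + 8: h''(-3) = -16 < 0 ⇒ local maximum; h''(1) = 16 > 0 ⇒ local minimum.
Thus h has its local minimum at s = 1, with value -8/3.

-8/3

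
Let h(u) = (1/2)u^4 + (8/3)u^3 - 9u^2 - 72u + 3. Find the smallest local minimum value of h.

h'(u) = 2u^3 + 8u^2 - 18u - 72 = 0 at u = -4, -3, 3.
Since h''(u) = 6u^2 + 16u - 18, we get h''(-4) = 14 > 0 ⇒ local minimum; h''(-3) = -12 < 0 ⇒ local maximum; h''(3) = 84 > 0 ⇒ local minimum.
So the smallest local minimum value is h(3) = -363/2.

-363/2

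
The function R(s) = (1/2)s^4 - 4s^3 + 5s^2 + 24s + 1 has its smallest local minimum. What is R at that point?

R'(s) = 2s^3 - 12s^2 + 10s + 24 = 0 at s = -1, 3, 4.
Since R''(s) = 6s^2 - 24s + 10, we get R''(-1) = 40 > 0 ⇒ local minimum; R''(3) = -8 < 0 ⇒ local maximum; R''(4) = 10 > 0 ⇒ local minimum.
Thus R has its smallest local minimum at s = -1, with value -27/2.

-27/2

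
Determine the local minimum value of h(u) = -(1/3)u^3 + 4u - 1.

Critical points: h'(u) = -u^2 + 4 vanishes at u = -2, 2.
Second-derivative test with h''(u) = -2u: h''(-2) = 4 > 0 ⇒ local minimum; h''(2) = -4 < 0 ⇒ local maximum.
So the local minimum value is h(-2) = -19/3.

-19/3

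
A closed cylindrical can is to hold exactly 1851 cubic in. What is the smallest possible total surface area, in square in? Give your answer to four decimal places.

834.5496

With radius r and height h, πr²h = 1851 so h = 1851/(πr²), and S(r) = 2πr² + 2πrh = 2πr² + 2·1851/r.
S'(r) = 4πr − 2·1851/r² = 0 ⇒ r³ = 1851/(2π), so r ≈ 6.6539 and h = 2r ≈ 13.3078.
S''(r) = 4π + 4·1851/r³ > 0, so this is the minimum; S ≈ 834.5496.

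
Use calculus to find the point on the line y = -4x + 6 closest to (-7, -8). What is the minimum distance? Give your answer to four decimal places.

10.1865

Minimize D(x)^2 = (x + 7)^2 + (-4x + 14)^2.
d/dx[D^2] = 2(x + 7) + 2·(-4)·(-4x + 14) = 0 ⇒ x = 49/17.
Then y = -94/17 and the distance is √(1764/17) ≈ 10.1865.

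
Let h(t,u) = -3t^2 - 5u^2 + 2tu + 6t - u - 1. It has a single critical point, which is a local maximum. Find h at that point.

∂h/∂t = -6t + 2u + 6 = 0 and ∂h/∂u = 2t - 10u - 1 = 0, so (t, u) = (29/28, 3/28).
The Hessian has h_{tt} = -6, h_{uu} = -10, h_{tu} = 2, giving D = 56 > 0 with h_{tt} < 0, so the point is a local maximum.
h(29/28, 3/28) = 115/56.

115/56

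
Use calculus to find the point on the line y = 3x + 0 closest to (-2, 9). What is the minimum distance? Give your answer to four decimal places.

4.7434

Minimize D(x)^2 = (x + 2)^2 + (3x - 9)^2.
d/dx[D^2] = 2(x + 2) + 2·3·(3x - 9) = 0 ⇒ x = 5/2.
Then y = 15/2 and the distance is √(45/2) ≈ 4.7434.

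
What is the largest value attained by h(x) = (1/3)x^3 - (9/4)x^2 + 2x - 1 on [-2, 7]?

The derivative is x^2 - (9/2)x + 2, which vanishes at x = 1/2 and x = 4.
Compare values at every candidate in [-2, 7]: h(-2) = -50/3, h(1/2) = -25/48, h(4) = -23/3, h(7) = 205/12.
Hence the absolute maximum is 205/12 at x = 7.

205/12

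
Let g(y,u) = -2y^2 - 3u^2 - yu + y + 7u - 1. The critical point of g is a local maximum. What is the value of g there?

71/23

∂g/∂y = -4y - u + 1 = 0 and ∂g/∂u = -y - 6u + 7 = 0, so (y, u) = (-1/23, 27/23).
The Hessian has g_{yy} = -4, g_{uu} = -6, g_{yu} = -1, giving D = 23 > 0 with g_{yy} < 0, so the point is a local maximum.
g(-1/23, 27/23) = 71/23.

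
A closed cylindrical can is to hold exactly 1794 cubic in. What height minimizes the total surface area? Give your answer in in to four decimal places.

With radius r and height h, πr²h = 1794 so h = 1794/(πr²), and S(r) = 2πr² + 2πrh = 2πr² + 2·1794/r.
S'(r) = 4πr − 2·1794/r² = 0 ⇒ r³ = 1794/(2π), so r ≈ 6.5849 and h = 2r ≈ 13.1697.
S''(r) = 4π + 4·1794/r³ > 0, so this is the minimum; S ≈ 817.3276.

13.1697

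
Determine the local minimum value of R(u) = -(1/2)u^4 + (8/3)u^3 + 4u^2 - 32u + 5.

R'(u) = -2u^3 + 8u^2 + 8u - 32. Setting R'(u) = 0 gives u ∈ {-2, 2, 4}.
Second-derivative test with R''(u) = -6u^2 + 16u + 8: R''(-2) = -48 < 0 ⇒ local maximum; R''(2) = 16 > 0 ⇒ local minimum; R''(4) = -24 < 0 ⇒ local maximum.
So the local minimum value is R(2) = -89/3.

-89/3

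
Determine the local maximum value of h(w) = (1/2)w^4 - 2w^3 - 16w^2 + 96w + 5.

Critical points: h'(w) = 2w^3 - 6w^2 - 32w + 96 vanishes at w = -4, 3, 4.
Since h''(w) = 6w^2 - 12w - 32, we get h''(-4) = 112 > 0 ⇒ local minimum; h''(3) = -14 < 0 ⇒ local maximum; h''(4) = 16 > 0 ⇒ local minimum.
The local maximum is h(3) = 271/2.

271/2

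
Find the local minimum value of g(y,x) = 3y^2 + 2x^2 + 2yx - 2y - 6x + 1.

∂g/∂y = 6y + 2x - 2 = 0 and ∂g/∂x = 2y + 4x - 6 = 0, so (y, x) = (-1/5, 8/5).
The Hessian has g_{yy} = 6, g_{xx} = 4, g_{yx} = 2, giving D = 20 > 0 with g_{yy} > 0, so the point is a local minimum.
g(-1/5, 8/5) = -18/5.

-18/5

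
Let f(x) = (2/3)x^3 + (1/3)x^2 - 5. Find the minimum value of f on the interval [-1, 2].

Differentiating, f'(x) = 2x^2 + (2/3)x; which vanishes at x = -1/3 and x = 0.
Candidates: f(-1) = -16/3; f(-1/3) = -404/81; f(0) = -5; f(2) = 5/3.
Hence the absolute minimum is -16/3 at x = -1.

-16/3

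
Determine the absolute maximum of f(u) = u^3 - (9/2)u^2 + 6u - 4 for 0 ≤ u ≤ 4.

f'(u) = 3u^2 - 9u + 6, which vanishes at u = 1 and u = 2.
Candidates: f(0) = -4; f(1) = -3/2; f(2) = -2; f(4) = 12.
The maximum over the interval is 12, attained at u = 4.

12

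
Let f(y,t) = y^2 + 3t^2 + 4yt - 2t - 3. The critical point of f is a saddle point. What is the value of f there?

∂f/∂y = 2y + 4t = 0 and ∂f/∂t = 4y + 6t - 2 = 0, so (y, t) = (2, -1).
The Hessian has f_{yy} = 2, f_{tt} = 6, f_{yt} = 4, giving D = -4 < 0, so the point is a saddle point.
f(2, -1) = -2.

-2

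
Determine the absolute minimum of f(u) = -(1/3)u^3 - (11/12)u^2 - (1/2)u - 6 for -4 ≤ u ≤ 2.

-40/3

Differentiating, f'(u) = -u^2 - (11/6)u - 1/2; which vanishes at u = -3/2 and u = -1/3.
Compare values at every candidate in [-4, 2]: f(-4) = 8/3, f(-3/2) = -99/16, f(-1/3) = -1919/324, f(2) = -40/3.
So the minimum is f(2) = -40/3.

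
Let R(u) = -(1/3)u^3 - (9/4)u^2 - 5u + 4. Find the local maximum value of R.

23/3

Critical points: R'(u) = -u^2 - (9/2)u - 5 vanishes at u = -5/2, -2.
R''(u) = -2u - 9/2. R''(-5/2) = 1/2 > 0 ⇒ local minimum; R''(-2) = -1/2 < 0 ⇒ local maximum.
So the local maximum value is R(-2) = 23/3.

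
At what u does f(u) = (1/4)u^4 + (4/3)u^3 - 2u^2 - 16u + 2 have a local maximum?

f'(u) = u^3 + 4u^2 - 4u - 16. Setting f'(u) = 0 gives u ∈ {-4, -2, 2}.
f''(u) = 3u^2 + 8u - 4. f''(-4) = 12 > 0 ⇒ local minimum; f''(-2) = -8 < 0 ⇒ local maximum; f''(2) = 24 > 0 ⇒ local minimum.
Thus f has its local maximum at u = -2, with value 58/3.

-2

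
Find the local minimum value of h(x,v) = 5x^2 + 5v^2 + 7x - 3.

∂h/∂x = 10x + 7 = 0 and ∂h/∂v = 10v = 0, so (x, v) = (-7/10, 0).
The Hessian has h_{xx} = 10, h_{vv} = 10, h_{xv} = 0, giving D = 100 > 0 with h_{xx} > 0, so the point is a local minimum.
h(-7/10, 0) = -109/20.

-109/20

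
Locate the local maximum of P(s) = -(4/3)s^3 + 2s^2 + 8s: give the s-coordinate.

P'(s) = -4s^2 + 4s + 8. Setting P'(s) = 0 gives s ∈ {-1, 2}.
P''(s) = -8s + 4. P''(-1) = 12 > 0 ⇒ local minimum; P''(2) = -12 < 0 ⇒ local maximum.
Thus P has its local maximum at s = 2, with value 40/3.

2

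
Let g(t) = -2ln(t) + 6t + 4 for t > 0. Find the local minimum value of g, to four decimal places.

8.1972

g'(t) = -2/t + 6 = 0 gives t = 1/3.
g''(t) = 2/t², which is positive for t > 0, so this is a local minimum.
g(1/3) = -2·ln(1/3) + 2 + 4 ≈ 8.1972.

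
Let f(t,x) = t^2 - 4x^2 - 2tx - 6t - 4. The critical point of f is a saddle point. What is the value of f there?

∂f/∂t = 2t - 2x - 6 = 0 and ∂f/∂x = -2t - 8x = 0, so (t, x) = (12/5, -3/5).
The Hessian has f_{tt} = 2, f_{xx} = -8, f_{tx} = -2, giving D = -20 < 0, so the point is a saddle point.
f(12/5, -3/5) = -56/5.

-56/5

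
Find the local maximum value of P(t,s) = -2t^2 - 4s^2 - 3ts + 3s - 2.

-28/23

∂P/∂t = -4t - 3s = 0 and ∂P/∂s = -3t - 8s + 3 = 0, so (t, s) = (-9/23, 12/23).
The Hessian has P_{tt} = -4, P_{ss} = -8, P_{ts} = -3, giving D = 23 > 0 with P_{tt} < 0, so the point is a local maximum.
P(-9/23, 12/23) = -28/23.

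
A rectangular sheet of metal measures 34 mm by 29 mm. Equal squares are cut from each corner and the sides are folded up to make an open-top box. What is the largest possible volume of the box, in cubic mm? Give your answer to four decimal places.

2282.5920

With cut size x, the volume is V(x) = x(34 − 2x)(29 − 2x) for 0 < x < 14.5.
V'(x) = 12x^2 − 252x + 986. Setting V'(x) = 0 gives x ≈ 5.2006 (the root in (0, 14.5)).
V''(x) = 24x − 252 is negative there, so this is the maximum; V ≈ 2282.5920.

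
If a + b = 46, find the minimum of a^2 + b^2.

1058

With a + b = 46, a^2 + b^2 = a^2 + (46 − a)^2.
The derivative 2a − 2(46 − a) = 4a − 92 vanishes at a = 23; second derivative 4 > 0, a minimum.
The minimum is 2·(23)^2 = 1058.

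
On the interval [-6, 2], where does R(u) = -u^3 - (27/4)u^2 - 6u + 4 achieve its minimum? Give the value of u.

2

R'(u) = -3u^2 - (27/2)u - 6, which vanishes at u = -4 and u = -1/2.
Compare values at every candidate in [-6, 2]: R(-6) = 13, R(-4) = -16, R(-1/2) = 87/16, R(2) = -43.
So the minimum is R(2) = -43.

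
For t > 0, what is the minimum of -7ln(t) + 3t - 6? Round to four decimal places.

R'(t) = -7/t + 3 = 0 gives t = 7/3.
R''(t) = 7/t², which is positive for t > 0, so this is a local minimum.
R(7/3) = -7·ln(7/3) + 7 - 6 ≈ -4.9311.

-4.9311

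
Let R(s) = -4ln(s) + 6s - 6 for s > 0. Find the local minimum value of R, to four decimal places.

-0.3781

R'(s) = -4/s + 6 = 0 gives s = 2/3.
R''(s) = 4/s², which is positive for s > 0, so this is a local minimum.
R(2/3) = -4·ln(2/3) + 4 - 6 ≈ -0.3781.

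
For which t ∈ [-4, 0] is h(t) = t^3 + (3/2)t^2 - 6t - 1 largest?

-2

The derivative is 3t^2 + 3t - 6, whose only zero in [-4, 0] is t = -2.
Candidates: h(-4) = -17,  h(-2) = 9,  h(0) = -1.
Hence the absolute maximum is 9 at t = -2.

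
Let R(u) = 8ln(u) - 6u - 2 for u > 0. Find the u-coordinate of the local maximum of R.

R'(u) = 8/u − 6 = 0 gives u = 4/3.
R''(u) = -8/u², which is negative for u > 0, so this is a local maximum.
R(4/3) = 8·ln(4/3) - 8 - 2 ≈ -7.6985.

4/3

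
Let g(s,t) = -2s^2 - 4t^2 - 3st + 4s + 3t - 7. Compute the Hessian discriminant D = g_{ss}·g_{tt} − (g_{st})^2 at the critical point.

∂g/∂s = -4s - 3t + 4 = 0 and ∂g/∂t = -3s - 8t + 3 = 0, so (s, t) = (1, 0).
The Hessian has g_{ss} = -4, g_{tt} = -8, g_{st} = -3, giving D = 23 > 0 with g_{ss} < 0, so the point is a local maximum.
D = (-4)·(-8) − (-3)^2 = 23.

23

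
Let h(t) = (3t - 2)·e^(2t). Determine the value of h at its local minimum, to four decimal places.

-2.0934

Differentiating with the product rule gives h'(t) = (6t - 1)·e^(2t). Since e^(2t) > 0, the only critical point is t = 1/6.
h''(1/6) has the same sign as 6 > 0, so this is a local minimum.
h(1/6) = (-3/2)·e^(1/3) ≈ -2.0934.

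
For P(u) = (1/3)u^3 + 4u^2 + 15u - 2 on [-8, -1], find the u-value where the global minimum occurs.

-8

Differentiating, P'(u) = u^2 + 8u + 15; which vanishes at u = -5 and u = -3.
Candidates: P(-8) = -110/3, P(-5) = -56/3, P(-3) = -20, P(-1) = -40/3.
Hence the absolute minimum is -110/3 at u = -8.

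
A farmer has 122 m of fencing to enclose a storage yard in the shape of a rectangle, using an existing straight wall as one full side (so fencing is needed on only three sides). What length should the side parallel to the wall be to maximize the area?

61

Let the sides perpendicular to the wall have length x and the parallel side y, so 2x + y = 122 and the area is A = xy = x(122 − 2x).
A'(x) = 122 − 4x = 0 gives x = 61/2, and A''(x) = −4 < 0 confirms a maximum.
Then y = 122 − 2·61/2 = 61 and A = 3721/2.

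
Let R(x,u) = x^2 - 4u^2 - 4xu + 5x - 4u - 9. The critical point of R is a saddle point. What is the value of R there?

-113/8

∂R/∂x = 2x - 4u + 5 = 0 and ∂R/∂u = -4x - 8u - 4 = 0, so (x, u) = (-7/4, 3/8).
The Hessian has R_{xx} = 2, R_{uu} = -8, R_{xu} = -4, giving D = -32 < 0, so the point is a saddle point.
R(-7/4, 3/8) = -113/8.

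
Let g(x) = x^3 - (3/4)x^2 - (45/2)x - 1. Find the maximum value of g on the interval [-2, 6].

53

The derivative is 3x^2 - (3/2)x - 45/2, whose only zero in [-2, 6] is x = 3.
Candidates: g(-2) = 33; g(3) = -193/4; g(6) = 53.
Hence the absolute maximum is 53 at x = 6.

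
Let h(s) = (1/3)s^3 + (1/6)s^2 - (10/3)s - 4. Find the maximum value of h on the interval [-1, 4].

Differentiating, h'(s) = s^2 + (1/3)s - 10/3; whose only zero in [-1, 4] is s = 5/3.
Evaluating at the critical points and endpoints: h(-1) = -5/6, h(5/3) = -1223/162, h(4) = 20/3.
So the maximum is h(4) = 20/3.

20/3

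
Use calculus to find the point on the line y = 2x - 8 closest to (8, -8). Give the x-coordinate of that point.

Minimize D(x)^2 = (x - 8)^2 + (2x)^2.
d/dx[D^2] = 2(x - 8) + 2·2·(2x) = 0 ⇒ x = 8/5.
Then y = -24/5 and the distance is √(256/5) ≈ 7.1554.

8/5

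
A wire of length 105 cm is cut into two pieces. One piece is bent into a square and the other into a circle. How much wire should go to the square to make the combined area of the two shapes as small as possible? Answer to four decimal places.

Let x be the length used for the square. Square side x/4; circle radius (105−x)/(2π).
A(x) = (x/4)² + π·((105−x)/(2π))² = x²/16 + (105−x)²/(4π) for 0 ≤ x ≤ 105. A'(x) = x/8 − (105−x)/(2π) = 0 gives x = 4·105/(π+4) ≈ 58.8104.
A'' = 1/8 + 1/(2π) > 0, so this gives the minimum combined area; x ≈ 58.8104 cm to the square.

58.8104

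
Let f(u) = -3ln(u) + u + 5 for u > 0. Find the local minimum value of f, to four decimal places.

f'(u) = -3/u + 1 = 0 gives u = 3.
f''(u) = 3/u², which is positive for u > 0, so this is a local minimum.
f(3) = -3·ln(3) + 3 + 5 ≈ 4.7042.

4.7042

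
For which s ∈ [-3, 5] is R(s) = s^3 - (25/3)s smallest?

R'(s) = 3s^2 - 25/3, which vanishes at s = -5/3 and s = 5/3.
Compare values at every candidate in [-3, 5]: R(-3) = -2, R(-5/3) = 250/27, R(5/3) = -250/27, R(5) = 250/3.
So the minimum is R(5/3) = -250/27.

5/3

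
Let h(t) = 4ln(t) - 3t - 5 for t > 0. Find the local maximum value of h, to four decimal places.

h'(t) = 4/t − 3 = 0 gives t = 4/3.
h''(t) = -4/t², which is negative for t > 0, so this is a local maximum.
h(4/3) = 4·ln(4/3) - 4 - 5 ≈ -7.8493.

-7.8493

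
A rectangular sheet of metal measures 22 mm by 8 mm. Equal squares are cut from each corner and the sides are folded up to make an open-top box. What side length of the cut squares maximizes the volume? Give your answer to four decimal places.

1.7854

With cut size x, the volume is V(x) = x(22 − 2x)(8 − 2x) for 0 < x < 4.
V'(x) = 12x^2 − 120x + 176. Setting V'(x) = 0 gives x ≈ 1.7854 (the root in (0, 4)).
V''(x) = 24x − 120 is negative there, so this is the maximum; V ≈ 145.7362.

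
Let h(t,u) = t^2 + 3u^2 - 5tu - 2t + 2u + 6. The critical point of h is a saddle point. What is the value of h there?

74/13

∂h/∂t = 2t - 5u - 2 = 0 and ∂h/∂u = -5t + 6u + 2 = 0, so (t, u) = (-2/13, -6/13).
The Hessian has h_{tt} = 2, h_{uu} = 6, h_{tu} = -5, giving D = -13 < 0, so the point is a saddle point.
h(-2/13, -6/13) = 74/13.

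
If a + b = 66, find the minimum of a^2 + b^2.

With a + b = 66, a^2 + b^2 = a^2 + (66 − a)^2.
The derivative 2a − 2(66 − a) = 4a − 132 vanishes at a = 33; second derivative 4 > 0, a minimum.
The minimum is 2·(33)^2 = 2178.

2178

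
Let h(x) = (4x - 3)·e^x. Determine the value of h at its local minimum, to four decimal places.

-3.1152

By the product rule, h'(x) = (4x + 1)·e^x. Since e^x > 0, the only critical point is x = -1/4.
h''(-1/4) has the same sign as 4 > 0, so this is a local minimum.
h(-1/4) = (-4)·e^(-1/4) ≈ -3.1152.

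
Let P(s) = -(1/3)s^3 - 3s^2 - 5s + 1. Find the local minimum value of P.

-22/3

Critical points: P'(s) = -s^2 - 6s - 5 vanishes at s = -5, -1.
P''(s) = -2s - 6. P''(-5) = 4 > 0 ⇒ local minimum; P''(-1) = -4 < 0 ⇒ local maximum.
So the local minimum value is P(-5) = -22/3.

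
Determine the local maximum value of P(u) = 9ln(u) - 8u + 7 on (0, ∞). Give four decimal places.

P'(u) = 9/u − 8 = 0 gives u = 9/8.
P''(u) = -9/u², which is negative for u > 0, so this is a local maximum.
P(9/8) = 9·ln(9/8) - 9 + 7 ≈ -0.9400.

-0.9400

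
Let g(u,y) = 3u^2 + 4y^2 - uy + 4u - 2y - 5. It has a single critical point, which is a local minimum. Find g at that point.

∂g/∂u = 6u - y + 4 = 0 and ∂g/∂y = -u + 8y - 2 = 0, so (u, y) = (-30/47, 8/47).
The Hessian has g_{uu} = 6, g_{yy} = 8, g_{uy} = -1, giving D = 47 > 0 with g_{uu} > 0, so the point is a local minimum.
g(-30/47, 8/47) = -303/47.

-303/47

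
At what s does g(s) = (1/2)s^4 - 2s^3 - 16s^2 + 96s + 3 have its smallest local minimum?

-4

g'(s) = 2s^3 - 6s^2 - 32s + 96 = 0 at s = -4, 3, 4.
g''(s) = 6s^2 - 12s - 32. g''(-4) = 112 > 0 ⇒ local minimum; g''(3) = -14 < 0 ⇒ local maximum; g''(4) = 16 > 0 ⇒ local minimum.
So the smallest local minimum value is g(-4) = -381.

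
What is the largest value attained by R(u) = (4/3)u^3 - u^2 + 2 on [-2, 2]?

26/3

The derivative is 4u^2 - 2u, which vanishes at u = 0 and u = 1/2.
Candidates: R(-2) = -38/3,  R(0) = 2,  R(1/2) = 23/12,  R(2) = 26/3.
Hence the absolute maximum is 26/3 at u = 2.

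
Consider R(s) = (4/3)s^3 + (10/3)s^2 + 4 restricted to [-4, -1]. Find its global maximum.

Differentiating, R'(s) = 4s^2 + (20/3)s; whose only zero in [-4, -1] is s = -5/3.
Candidates: R(-4) = -28; R(-5/3) = 574/81; R(-1) = 6.
So the maximum is R(-5/3) = 574/81.

574/81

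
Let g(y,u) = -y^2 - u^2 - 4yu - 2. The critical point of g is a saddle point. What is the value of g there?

-2

∂g/∂y = -2y - 4u = 0 and ∂g/∂u = -4y - 2u = 0, so (y, u) = (0, 0).
The Hessian has g_{yy} = -2, g_{uu} = -2, g_{yu} = -4, giving D = -12 < 0, so the point is a saddle point.
g(0, 0) = -2.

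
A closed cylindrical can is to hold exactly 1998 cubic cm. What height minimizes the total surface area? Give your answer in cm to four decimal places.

13.6511

With radius r and height h, πr²h = 1998 so h = 1998/(πr²), and S(r) = 2πr² + 2πrh = 2πr² + 2·1998/r.
S'(r) = 4πr − 2·1998/r² = 0 ⇒ r³ = 1998/(2π), so r ≈ 6.8256 and h = 2r ≈ 13.6511.
S''(r) = 4π + 4·1998/r³ > 0, so this is the minimum; S ≈ 878.1692.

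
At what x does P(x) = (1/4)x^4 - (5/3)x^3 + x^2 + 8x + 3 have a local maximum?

2

Critical points: P'(x) = x^3 - 5x^2 + 2x + 8 vanishes at x = -1, 2, 4.
Since P''(x) = 3x^2 - 10x + 2, we get P''(-1) = 15 > 0 ⇒ local minimum; P''(2) = -6 < 0 ⇒ local maximum; P''(4) = 10 > 0 ⇒ local minimum.
So the local maximum value is P(2) = 41/3.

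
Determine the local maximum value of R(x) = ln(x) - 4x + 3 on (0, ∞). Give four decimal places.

R'(x) = 1/x − 4 = 0 gives x = 1/4.
R''(x) = -1/x², which is negative for x > 0, so this is a local maximum.
R(1/4) = 1·ln(1/4) - 1 + 3 ≈ 0.6137.

0.6137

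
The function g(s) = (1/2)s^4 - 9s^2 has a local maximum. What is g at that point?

0

g'(s) = 2s^3 - 18s. Setting g'(s) = 0 gives s ∈ {-3, 0, 3}.
g''(s) = 6s^2 - 18. g''(-3) = 36 > 0 ⇒ local minimum; g''(0) = -18 < 0 ⇒ local maximum; g''(3) = 36 > 0 ⇒ local minimum.
Thus g has its local maximum at s = 0, with value 0.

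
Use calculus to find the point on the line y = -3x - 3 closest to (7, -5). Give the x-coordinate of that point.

13/10

Minimize D(x)^2 = (x - 7)^2 + (-3x + 2)^2.
d/dx[D^2] = 2(x - 7) + 2·(-3)·(-3x + 2) = 0 ⇒ x = 13/10.
Then y = -69/10 and the distance is √(361/10) ≈ 6.0083.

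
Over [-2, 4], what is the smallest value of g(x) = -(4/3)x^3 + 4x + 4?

Differentiating, g'(x) = -4x^2 + 4; which vanishes at x = -1 and x = 1.
Candidates: g(-2) = 20/3,  g(-1) = 4/3,  g(1) = 20/3,  g(4) = -196/3.
So the minimum is g(4) = -196/3.

-196/3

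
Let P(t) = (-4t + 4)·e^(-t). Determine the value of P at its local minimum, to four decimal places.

P'(t) = (-4)·e^(-t) + (-4t + 4)·(-1)·e^(-t) = (4t - 8)·e^(-t). Since e^(-t) > 0, the only critical point is t = 2.
P''(2) has the same sign as 4 > 0, so this is a local minimum.
P(2) = (-4)·e^(-2) ≈ -0.5413.

-0.5413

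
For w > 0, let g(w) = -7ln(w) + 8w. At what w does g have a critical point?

7/8

g'(w) = -7/w + 8 = 0 gives w = 7/8.
g''(w) = 7/w², which is positive for w > 0, so this is a local minimum.
g(7/8) = -7·ln(7/8) + 7 ≈ 7.9347.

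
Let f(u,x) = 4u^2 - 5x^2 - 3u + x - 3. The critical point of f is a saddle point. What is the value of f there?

-281/80

∂f/∂u = 8u - 3 = 0 and ∂f/∂x = -10x + 1 = 0, so (u, x) = (3/8, 1/10).
The Hessian has f_{uu} = 8, f_{xx} = -10, f_{ux} = 0, giving D = -80 < 0, so the point is a saddle point.
f(3/8, 1/10) = -281/80.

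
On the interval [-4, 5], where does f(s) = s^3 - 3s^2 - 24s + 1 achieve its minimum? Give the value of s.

4

f'(s) = 3s^2 - 6s - 24, which vanishes at s = -2 and s = 4.
Compare values at every candidate in [-4, 5]: f(-4) = -15; f(-2) = 29; f(4) = -79; f(5) = -69.
Hence the absolute minimum is -79 at s = 4.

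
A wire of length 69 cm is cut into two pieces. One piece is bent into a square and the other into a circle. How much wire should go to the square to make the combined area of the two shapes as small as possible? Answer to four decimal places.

Let x be the length used for the square. Square side x/4; circle radius (69−x)/(2π).
A(x) = (x/4)² + π·((69−x)/(2π))² = x²/16 + (69−x)²/(4π) for 0 ≤ x ≤ 69. A'(x) = x/8 − (69−x)/(2π) = 0 gives x = 4·69/(π+4) ≈ 38.6468.
A'' = 1/8 + 1/(2π) > 0, so this gives the minimum combined area; x ≈ 38.6468 cm to the square.

38.6468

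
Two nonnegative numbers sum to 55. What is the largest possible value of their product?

With x + y = 55, the product is P(x) = x(55 − x).
P'(x) = 55 − 2x = 0 gives x = 55/2; P'' = −2 < 0, so this is the maximum.
P = 55/2·55/2 = 3025/4.

3025/4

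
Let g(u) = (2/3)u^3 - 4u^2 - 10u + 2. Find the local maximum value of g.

g'(u) = 2u^2 - 8u - 10 = 0 at u = -1, 5.
g''(u) = 4u - 8. g''(-1) = -12 < 0 ⇒ local maximum; g''(5) = 12 > 0 ⇒ local minimum.
The local maximum is g(-1) = 22/3.

22/3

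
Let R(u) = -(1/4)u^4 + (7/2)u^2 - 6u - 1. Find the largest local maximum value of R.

113/4

R'(u) = -u^3 + 7u - 6. Setting R'(u) = 0 gives u ∈ {-3, 1, 2}.
Since R''(u) = -3u^2 + 7, we get R''(-3) = -20 < 0 ⇒ local maximum; R''(1) = 4 > 0 ⇒ local minimum; R''(2) = -5 < 0 ⇒ local maximum.
So the largest local maximum value is R(-3) = 113/4.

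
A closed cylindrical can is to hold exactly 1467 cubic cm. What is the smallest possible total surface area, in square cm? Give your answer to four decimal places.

With radius r and height h, πr²h = 1467 so h = 1467/(πr²), and S(r) = 2πr² + 2πrh = 2πr² + 2·1467/r.
S'(r) = 4πr − 2·1467/r² = 0 ⇒ r³ = 1467/(2π), so r ≈ 6.1577 and h = 2r ≈ 12.3153.
S''(r) = 4π + 4·1467/r³ > 0, so this is the minimum; S ≈ 714.7178.

714.7178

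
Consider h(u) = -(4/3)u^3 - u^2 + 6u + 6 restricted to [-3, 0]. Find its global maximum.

Differentiating, h'(u) = -4u^2 - 2u + 6; whose only zero in [-3, 0] is u = -3/2.
Compare values at every candidate in [-3, 0]: h(-3) = 15; h(-3/2) = -3/4; h(0) = 6.
Hence the absolute maximum is 15 at u = -3.

15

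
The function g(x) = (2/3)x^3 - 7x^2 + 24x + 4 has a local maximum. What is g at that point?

g'(x) = 2x^2 - 14x + 24. Setting g'(x) = 0 gives x ∈ {3, 4}.
g''(x) = 4x - 14. g''(3) = -2 < 0 ⇒ local maximum; g''(4) = 2 > 0 ⇒ local minimum.
The local maximum is g(3) = 31.

31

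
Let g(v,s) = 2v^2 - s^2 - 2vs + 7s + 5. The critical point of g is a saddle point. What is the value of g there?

∂g/∂v = 4v - 2s = 0 and ∂g/∂s = -2v - 2s + 7 = 0, so (v, s) = (7/6, 7/3).
The Hessian has g_{vv} = 4, g_{ss} = -2, g_{vs} = -2, giving D = -12 < 0, so the point is a saddle point.
g(7/6, 7/3) = 79/6.

79/6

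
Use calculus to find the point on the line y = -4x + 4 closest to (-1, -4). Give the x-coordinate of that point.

31/17

Minimize D(x)^2 = (x + 1)^2 + (-4x + 8)^2.
d/dx[D^2] = 2(x + 1) + 2·(-4)·(-4x + 8) = 0 ⇒ x = 31/17.
Then y = -56/17 and the distance is √(144/17) ≈ 2.9104.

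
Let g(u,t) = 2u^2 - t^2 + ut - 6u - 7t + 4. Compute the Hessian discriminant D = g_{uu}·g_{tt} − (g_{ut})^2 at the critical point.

-9

∂g/∂u = 4u + t - 6 = 0 and ∂g/∂t = u - 2t - 7 = 0, so (u, t) = (19/9, -22/9).
The Hessian has g_{uu} = 4, g_{tt} = -2, g_{ut} = 1, giving D = -9 < 0, so the point is a saddle point.
D = (4)·(-2) − (1)^2 = -9.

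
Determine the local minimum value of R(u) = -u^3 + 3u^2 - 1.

R'(u) = -3u^2 + 6u = 0 at u = 0, 2.
R''(u) = -6u + 6. R''(0) = 6 > 0 ⇒ local minimum; R''(2) = -6 < 0 ⇒ local maximum.
Thus R has its local minimum at u = 0, with value -1.

-1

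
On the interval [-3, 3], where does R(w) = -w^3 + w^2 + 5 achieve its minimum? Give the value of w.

Differentiating, R'(w) = -3w^2 + 2w; which vanishes at w = 0 and w = 2/3.
Evaluating at the critical points and endpoints: R(-3) = 41,  R(0) = 5,  R(2/3) = 139/27,  R(3) = -13.
The minimum over the interval is -13, attained at w = 3.

3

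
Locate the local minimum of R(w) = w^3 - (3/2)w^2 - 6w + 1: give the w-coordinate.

Critical points: R'(w) = 3w^2 - 3w - 6 vanishes at w = -1, 2.
R''(w) = 6w - 3. R''(-1) = -9 < 0 ⇒ local maximum; R''(2) = 9 > 0 ⇒ local minimum.
So the local minimum value is R(2) = -9.

2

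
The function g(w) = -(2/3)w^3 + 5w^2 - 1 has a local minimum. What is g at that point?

g'(w) = -2w^2 + 10w = 0 at w = 0, 5.
g''(w) = -4w + 10. g''(0) = 10 > 0 ⇒ local minimum; g''(5) = -10 < 0 ⇒ local maximum.
So the local minimum value is g(0) = -1.

-1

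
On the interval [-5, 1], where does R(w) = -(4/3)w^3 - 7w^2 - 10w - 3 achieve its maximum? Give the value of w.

-5

Differentiating, R'(w) = -4w^2 - 14w - 10; which vanishes at w = -5/2 and w = -1.
Evaluating at the critical points and endpoints: R(-5) = 116/3; R(-5/2) = -11/12; R(-1) = 4/3; R(1) = -64/3.
Hence the absolute maximum is 116/3 at w = -5.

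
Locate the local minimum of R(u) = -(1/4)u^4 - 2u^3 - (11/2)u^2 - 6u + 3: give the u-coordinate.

-2

Critical points: R'(u) = -u^3 - 6u^2 - 11u - 6 vanishes at u = -3, -2, -1.
Second-derivative test with R''(u) = -3u^2 - 12u - 11: R''(-3) = -2 < 0 ⇒ local maximum; R''(-2) = 1 > 0 ⇒ local minimum; R''(-1) = -2 < 0 ⇒ local maximum.
The local minimum is R(-2) = 5.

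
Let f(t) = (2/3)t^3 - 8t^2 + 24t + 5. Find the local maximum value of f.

f'(t) = 2t^2 - 16t + 24. Setting f'(t) = 0 gives t ∈ {2, 6}.
Since f''(t) = 4t - 16, we get f''(2) = -8 < 0 ⇒ local maximum; f''(6) = 8 > 0 ⇒ local minimum.
The local maximum is f(2) = 79/3.

79/3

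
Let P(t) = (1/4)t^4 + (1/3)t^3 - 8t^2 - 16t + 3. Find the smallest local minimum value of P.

-311/3

P'(t) = t^3 + t^2 - 16t - 16 = 0 at t = -4, -1, 4.
P''(t) = 3t^2 + 2t - 16. P''(-4) = 24 > 0 ⇒ local minimum; P''(-1) = -15 < 0 ⇒ local maximum; P''(4) = 40 > 0 ⇒ local minimum.
So the smallest local minimum value is P(4) = -311/3.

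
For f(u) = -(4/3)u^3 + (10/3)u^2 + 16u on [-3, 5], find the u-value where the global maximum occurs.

3

Differentiating, f'(u) = -4u^2 + (20/3)u + 16; which vanishes at u = -4/3 and u = 3.
Candidates: f(-3) = 18,  f(-4/3) = -992/81,  f(3) = 42,  f(5) = -10/3.
Hence the absolute maximum is 42 at u = 3.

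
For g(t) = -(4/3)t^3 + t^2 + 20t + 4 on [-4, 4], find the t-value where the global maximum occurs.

Differentiating, g'(t) = -4t^2 + 2t + 20; which vanishes at t = -2 and t = 5/2.
Compare values at every candidate in [-4, 4]: g(-4) = 76/3, g(-2) = -64/3, g(5/2) = 473/12, g(4) = 44/3.
The maximum over the interval is 473/12, attained at t = 5/2.

5/2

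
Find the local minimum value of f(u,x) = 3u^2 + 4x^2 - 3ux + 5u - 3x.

-82/39

∂f/∂u = 6u - 3x + 5 = 0 and ∂f/∂x = -3u + 8x - 3 = 0, so (u, x) = (-31/39, 1/13).
The Hessian has f_{uu} = 6, f_{xx} = 8, f_{ux} = -3, giving D = 39 > 0 with f_{uu} > 0, so the point is a local minimum.
f(-31/39, 1/13) = -82/39.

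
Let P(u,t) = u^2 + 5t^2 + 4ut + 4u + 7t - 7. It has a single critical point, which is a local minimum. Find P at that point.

-45/4

∂P/∂u = 2u + 4t + 4 = 0 and ∂P/∂t = 4u + 10t + 7 = 0, so (u, t) = (-3, 1/2).
The Hessian has P_{uu} = 2, P_{tt} = 10, P_{ut} = 4, giving D = 4 > 0 with P_{uu} > 0, so the point is a local minimum.
P(-3, 1/2) = -45/4.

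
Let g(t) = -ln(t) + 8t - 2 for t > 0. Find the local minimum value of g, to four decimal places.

1.0794

g'(t) = -1/t + 8 = 0 gives t = 1/8.
g''(t) = 1/t², which is positive for t > 0, so this is a local minimum.
g(1/8) = -1·ln(1/8) + 1 - 2 ≈ 1.0794.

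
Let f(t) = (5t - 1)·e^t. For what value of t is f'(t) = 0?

-4/5

By the product rule, f'(t) = (5t + 4)·e^t. Since e^t > 0, the only critical point is t = -4/5.
f''(-4/5) has the same sign as 5 > 0, so this is a local minimum.
f(-4/5) = (-5)·e^(-4/5) ≈ -2.2466.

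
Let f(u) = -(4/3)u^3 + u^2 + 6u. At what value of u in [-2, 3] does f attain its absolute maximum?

Differentiating, f'(u) = -4u^2 + 2u + 6; which vanishes at u = -1 and u = 3/2.
Evaluating at the critical points and endpoints: f(-2) = 8/3; f(-1) = -11/3; f(3/2) = 27/4; f(3) = -9.
The maximum over the interval is 27/4, attained at u = 3/2.

3/2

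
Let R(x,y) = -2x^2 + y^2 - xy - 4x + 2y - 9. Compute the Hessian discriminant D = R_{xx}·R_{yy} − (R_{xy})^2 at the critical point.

∂R/∂x = -4x - y - 4 = 0 and ∂R/∂y = -x + 2y + 2 = 0, so (x, y) = (-2/3, -4/3).
The Hessian has R_{xx} = -4, R_{yy} = 2, R_{xy} = -1, giving D = -9 < 0, so the point is a saddle point.
D = (-4)·(2) − (-1)^2 = -9.

-9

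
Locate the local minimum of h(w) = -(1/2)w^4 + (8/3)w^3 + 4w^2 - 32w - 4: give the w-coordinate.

Critical points: h'(w) = -2w^3 + 8w^2 + 8w - 32 vanishes at w = -2, 2, 4.
Since h''(w) = -6w^2 + 16w + 8, we get h''(-2) = -48 < 0 ⇒ local maximum; h''(2) = 16 > 0 ⇒ local minimum; h''(4) = -24 < 0 ⇒ local maximum.
The local minimum is h(2) = -116/3.

2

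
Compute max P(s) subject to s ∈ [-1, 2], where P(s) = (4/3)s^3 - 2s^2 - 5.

-7/3

Differentiating, P'(s) = 4s^2 - 4s; which vanishes at s = 0 and s = 1.
Evaluating at the critical points and endpoints: P(-1) = -25/3; P(0) = -5; P(1) = -17/3; P(2) = -7/3.
Hence the absolute maximum is -7/3 at s = 2.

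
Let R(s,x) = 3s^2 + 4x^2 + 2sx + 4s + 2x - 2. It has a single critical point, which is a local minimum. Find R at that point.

-37/11

∂R/∂s = 6s + 2x + 4 = 0 and ∂R/∂x = 2s + 8x + 2 = 0, so (s, x) = (-7/11, -1/11).
The Hessian has R_{ss} = 6, R_{xx} = 8, R_{sx} = 2, giving D = 44 > 0 with R_{ss} > 0, so the point is a local minimum.
R(-7/11, -1/11) = -37/11.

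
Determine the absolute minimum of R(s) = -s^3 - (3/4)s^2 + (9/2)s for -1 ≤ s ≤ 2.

R'(s) = -3s^2 - (3/2)s + 9/2, whose only zero in [-1, 2] is s = 1.
Evaluating at the critical points and endpoints: R(-1) = -17/4,  R(1) = 11/4,  R(2) = -2.
Hence the absolute minimum is -17/4 at s = -1.

-17/4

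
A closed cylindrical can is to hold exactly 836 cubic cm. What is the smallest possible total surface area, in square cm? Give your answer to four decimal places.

491.2683

With radius r and height h, πr²h = 836 so h = 836/(πr²), and S(r) = 2πr² + 2πrh = 2πr² + 2·836/r.
S'(r) = 4πr − 2·836/r² = 0 ⇒ r³ = 836/(2π), so r ≈ 5.1052 and h = 2r ≈ 10.2103.
S''(r) = 4π + 4·836/r³ > 0, so this is the minimum; S ≈ 491.2683.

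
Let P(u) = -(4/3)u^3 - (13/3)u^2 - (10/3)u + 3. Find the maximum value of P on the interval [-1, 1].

15/4

P'(u) = -4u^2 - (26/3)u - 10/3, whose only zero in [-1, 1] is u = -1/2.
Candidates: P(-1) = 10/3,  P(-1/2) = 15/4,  P(1) = -6.
Hence the absolute maximum is 15/4 at u = -1/2.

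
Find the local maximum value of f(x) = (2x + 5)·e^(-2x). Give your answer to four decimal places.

f'(x) = 2·e^(-2x) + (2x + 5)·(-2)·e^(-2x) = (-4x - 8)·e^(-2x). Since e^(-2x) > 0, the only critical point is x = -2.
f''(-2) has the same sign as -4 < 0, so this is a local maximum.
f(-2) = (1)·e^(4) ≈ 54.5982.

54.5982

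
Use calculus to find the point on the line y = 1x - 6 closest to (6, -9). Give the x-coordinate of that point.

Minimize D(x)^2 = (x - 6)^2 + (x + 3)^2.
d/dx[D^2] = 2(x - 6) + 2·1·(x + 3) = 0 ⇒ x = 3/2.
Then y = -9/2 and the distance is √(81/2) ≈ 6.3640.

3/2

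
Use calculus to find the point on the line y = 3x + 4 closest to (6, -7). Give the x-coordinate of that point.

Minimize D(x)^2 = (x - 6)^2 + (3x + 11)^2.
d/dx[D^2] = 2(x - 6) + 2·3·(3x + 11) = 0 ⇒ x = -27/10.
Then y = -41/10 and the distance is √(841/10) ≈ 9.1706.

-27/10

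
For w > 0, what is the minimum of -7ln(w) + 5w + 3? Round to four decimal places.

7.6447

g'(w) = -7/w + 5 = 0 gives w = 7/5.
g''(w) = 7/w², which is positive for w > 0, so this is a local minimum.
g(7/5) = -7·ln(7/5) + 7 + 3 ≈ 7.6447.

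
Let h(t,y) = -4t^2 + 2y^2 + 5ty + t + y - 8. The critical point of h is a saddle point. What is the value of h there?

-463/57

∂h/∂t = -8t + 5y + 1 = 0 and ∂h/∂y = 5t + 4y + 1 = 0, so (t, y) = (-1/57, -13/57).
The Hessian has h_{tt} = -8, h_{yy} = 4, h_{ty} = 5, giving D = -57 < 0, so the point is a saddle point.
h(-1/57, -13/57) = -463/57.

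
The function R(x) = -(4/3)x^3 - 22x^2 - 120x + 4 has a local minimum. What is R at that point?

Critical points: R'(x) = -4x^2 - 44x - 120 vanishes at x = -6, -5.
Since R''(x) = -8x - 44, we get R''(-6) = 4 > 0 ⇒ local minimum; R''(-5) = -4 < 0 ⇒ local maximum.
So the local minimum value is R(-6) = 220.

220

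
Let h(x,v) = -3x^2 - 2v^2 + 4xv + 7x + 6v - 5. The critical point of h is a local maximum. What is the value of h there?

167/4

∂h/∂x = -6x + 4v + 7 = 0 and ∂h/∂v = 4x - 4v + 6 = 0, so (x, v) = (13/2, 8).
The Hessian has h_{xx} = -6, h_{vv} = -4, h_{xv} = 4, giving D = 8 > 0 with h_{xx} < 0, so the point is a local maximum.
h(13/2, 8) = 167/4.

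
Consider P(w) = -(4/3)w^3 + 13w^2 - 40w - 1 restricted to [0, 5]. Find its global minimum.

The derivative is -4w^2 + 26w - 40, which vanishes at w = 5/2 and w = 4.
Evaluating at the critical points and endpoints: P(0) = -1,  P(5/2) = -487/12,  P(4) = -115/3,  P(5) = -128/3.
So the minimum is P(5) = -128/3.

-128/3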